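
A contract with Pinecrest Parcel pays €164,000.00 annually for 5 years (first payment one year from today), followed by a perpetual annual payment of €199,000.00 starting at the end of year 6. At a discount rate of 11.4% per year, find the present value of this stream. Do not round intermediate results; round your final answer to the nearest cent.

PV of 5-year annuity: €164,000.00 × [1 − (1+0.114)^−5] / 0.114 = 600077.23098
Perpetuity value at year 5: €199,000.00 / 0.114 = 1745614.03509
PV of perpetuity: 1745614.03509 / (1+0.114)^5 = 1017471.54140
Total PV = 600077.23098 + 1017471.54140 = 1617548.77238

€1617548.77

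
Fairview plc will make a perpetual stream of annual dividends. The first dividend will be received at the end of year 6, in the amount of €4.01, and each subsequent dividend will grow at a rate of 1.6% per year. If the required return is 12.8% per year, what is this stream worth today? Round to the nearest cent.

Value at end of year 5: C₁ / (r − g) = €4.01 / (0.128 − 0.016) = €35.8036
Discount to today: PV = €35.8036 / (1 + 0.128)^5 = €35.8036 / 1.826188 = €19.61

€19.61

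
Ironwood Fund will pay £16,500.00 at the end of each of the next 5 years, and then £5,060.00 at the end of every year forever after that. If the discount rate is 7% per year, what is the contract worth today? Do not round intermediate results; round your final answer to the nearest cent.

£119191.97

PV of 5-year annuity: £16,500.00 × [1 − (1+0.07)^−5] / 0.07 = 67653.25769
Perpetuity value at year 5: £5,060.00 / 0.07 = 72285.71429
PV of perpetuity: 72285.71429 / (1+0.07)^5 = 51538.71526
Total PV = 67653.25769 + 51538.71526 = 119191.97295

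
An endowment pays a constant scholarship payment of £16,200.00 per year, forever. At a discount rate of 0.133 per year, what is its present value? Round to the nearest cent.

£121804.51

Level perpetuity: PV = C / r = £16,200.00 / 0.133 = £121,804.51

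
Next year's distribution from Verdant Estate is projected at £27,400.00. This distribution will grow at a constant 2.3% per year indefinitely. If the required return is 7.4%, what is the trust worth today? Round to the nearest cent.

Growing perpetuity: P = D₁ / (r − g) = £27,400.0000 / (0.074 − 0.023) = £537,254.90

£537254.90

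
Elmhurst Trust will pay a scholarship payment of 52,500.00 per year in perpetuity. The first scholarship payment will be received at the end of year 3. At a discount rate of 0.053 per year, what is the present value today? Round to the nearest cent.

Value at end of year 2: C / r = 52,500.00 / 0.053 = 990,566.0377
Discount to today: PV = 990,566.0377 / (1 + 0.053)^2 = 990,566.0377 / 1.108809 = 893,360.39

893360.39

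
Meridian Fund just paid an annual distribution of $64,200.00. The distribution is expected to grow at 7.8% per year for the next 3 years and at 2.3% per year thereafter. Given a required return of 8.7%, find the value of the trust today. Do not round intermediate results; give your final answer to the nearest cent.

$1190345.87

D_1 = 69207.60000
D_2 = 74605.79280
D_3 = 80425.04464
Terminal value at year 3: TV = D_3×(1+g_2)/(r−g_2) = 82274.82067/0.064 = 1285544.07289
P_0 = D_1/(1+r)^1 + D_2/(1+r)^2 + D_3/(1+r)^3 + TV/(1+r)^3
    = 63668.44526 + 63141.29162 + 62618.50264 + 1000917.62811 = 1190345.86763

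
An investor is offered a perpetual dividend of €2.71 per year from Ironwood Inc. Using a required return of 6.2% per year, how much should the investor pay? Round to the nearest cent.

Level perpetuity: PV = C / r = €2.71 / 0.062 = €43.71

€43.71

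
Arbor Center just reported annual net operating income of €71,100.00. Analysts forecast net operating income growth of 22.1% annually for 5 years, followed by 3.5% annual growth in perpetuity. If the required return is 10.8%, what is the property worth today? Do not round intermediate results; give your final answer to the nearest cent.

€2118434.95

D_1 = 86813.10000
D_2 = 105998.79510
D_3 = 129424.52882
D_4 = 158027.34969
D_5 = 192951.39397
Terminal value at year 5: TV = D_5×(1+g_2)/(r−g_2) = 199704.69276/0.073 = 2735680.72267
P_0 = D_1/(1+r)^1 + D_2/(1+r)^2 + D_3/(1+r)^3 + D_4/(1+r)^4 + D_5/(1+r)^5 + TV/(1+r)^5
    = 78351.17329 + 86341.86154 + 95147.48460 + 104851.15406 + 115544.45767 + 1638198.81771 = 2118434.94885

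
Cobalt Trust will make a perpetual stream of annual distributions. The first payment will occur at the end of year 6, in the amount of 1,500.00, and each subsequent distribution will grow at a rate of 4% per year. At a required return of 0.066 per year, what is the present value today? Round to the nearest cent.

41911.37

Value at end of year 5: C₁ / (r − g) = 1,500.00 / (0.066 − 0.04) = 57,692.3077
Discount to today: PV = 57,692.3077 / (1 + 0.066)^5 = 57,692.3077 / 1.376531 = 41,911.37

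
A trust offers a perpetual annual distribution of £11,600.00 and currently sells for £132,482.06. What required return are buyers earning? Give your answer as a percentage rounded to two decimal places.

8.76%

P = C/r ⇒ r = C/P = £11,600.00/£132,482.06 = 0.087559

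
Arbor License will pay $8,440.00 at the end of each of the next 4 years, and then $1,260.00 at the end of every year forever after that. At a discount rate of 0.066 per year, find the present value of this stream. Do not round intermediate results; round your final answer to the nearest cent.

$43632.32

PV of 4-year annuity: $8,440.00 × [1 − (1+0.066)^−4] / 0.066 = 28848.12358
Perpetuity value at year 4: $1,260.00 / 0.066 = 19090.90909
PV of perpetuity: 19090.90909 / (1+0.066)^4 = 14784.19870
Total PV = 28848.12358 + 14784.19870 = 43632.32228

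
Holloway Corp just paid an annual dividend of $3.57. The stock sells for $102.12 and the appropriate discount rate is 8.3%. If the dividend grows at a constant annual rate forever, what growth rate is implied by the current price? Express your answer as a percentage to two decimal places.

P = D₀(1+g)/(r−g) ⇒ P(r−g) = D₀(1+g) ⇒ g(P+D₀) = P·r − D₀
g = (P·r − D₀)/(P + D₀) = ($102.12×0.083 − $3.57) / ($102.12 + $3.57) = 0.046418

4.64%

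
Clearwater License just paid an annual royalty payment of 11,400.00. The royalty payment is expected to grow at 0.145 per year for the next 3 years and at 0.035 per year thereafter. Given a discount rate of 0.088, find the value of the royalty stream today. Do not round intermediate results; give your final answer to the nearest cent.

D_1 = 13053.00000
D_2 = 14945.68500
D_3 = 17112.80932
Terminal value at year 3: TV = D_3×(1+g_2)/(r−g_2) = 17711.75765/0.053 = 334184.10663
P_0 = D_1/(1+r)^1 + D_2/(1+r)^2 + D_3/(1+r)^3 + TV/(1+r)^3
    = 11997.24265 + 12625.77466 + 13287.23528 + 259477.14182 = 297387.39441

297387.39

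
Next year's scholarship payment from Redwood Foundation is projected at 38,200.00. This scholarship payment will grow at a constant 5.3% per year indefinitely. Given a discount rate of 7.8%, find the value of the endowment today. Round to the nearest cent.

1528000.00

Growing perpetuity: P = D₁ / (r − g) = 38,200.0000 / (0.078 − 0.053) = 1,528,000.00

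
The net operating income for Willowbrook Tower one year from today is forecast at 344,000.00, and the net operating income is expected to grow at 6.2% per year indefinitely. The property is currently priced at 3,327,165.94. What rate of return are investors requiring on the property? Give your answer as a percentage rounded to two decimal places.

16.54%

P = D₁/(r − g) ⇒ r = D₁/P + g = 344,000.0000/3,327,165.94 + 0.062 = 0.103391 + 0.062 = 0.165391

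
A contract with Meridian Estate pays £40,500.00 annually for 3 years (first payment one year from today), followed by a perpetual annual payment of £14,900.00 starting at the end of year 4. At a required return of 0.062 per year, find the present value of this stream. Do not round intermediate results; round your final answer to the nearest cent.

£308499.26

PV of 3-year annuity: £40,500.00 × [1 − (1+0.062)^−3] / 0.062 = 107857.64097
Perpetuity value at year 3: £14,900.00 / 0.062 = 240322.58065
PV of perpetuity: 240322.58065 / (1+0.062)^3 = 200641.62138
Total PV = 107857.64097 + 200641.62138 = 308499.26234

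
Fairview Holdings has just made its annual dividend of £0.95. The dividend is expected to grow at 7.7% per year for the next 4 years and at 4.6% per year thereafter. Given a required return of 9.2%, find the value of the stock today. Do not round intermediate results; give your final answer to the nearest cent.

D_1 = 1.02315
D_2 = 1.10193
D_3 = 1.18678
D_4 = 1.27816
Terminal value at year 4: TV = D_4×(1+g_2)/(r−g_2) = 1.33696/0.046 = 29.06433
P_0 = D_1/(1+r)^1 + D_2/(1+r)^2 + D_3/(1+r)^3 + D_4/(1+r)^4 + TV/(1+r)^4
    = 0.93695 + 0.92408 + 0.91139 + 0.89887 + 20.43947 = 24.11076

£24.11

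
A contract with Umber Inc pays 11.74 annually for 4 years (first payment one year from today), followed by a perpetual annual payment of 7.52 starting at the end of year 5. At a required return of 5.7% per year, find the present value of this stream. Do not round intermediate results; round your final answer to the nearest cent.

146.65

PV of 4-year annuity: 11.74 × [1 − (1+0.057)^−4] / 0.057 = 40.96136
Perpetuity value at year 4: 7.52 / 0.057 = 131.92982
PV of perpetuity: 131.92982 / (1+0.057)^4 = 105.69222
Total PV = 40.96136 + 105.69222 = 146.65358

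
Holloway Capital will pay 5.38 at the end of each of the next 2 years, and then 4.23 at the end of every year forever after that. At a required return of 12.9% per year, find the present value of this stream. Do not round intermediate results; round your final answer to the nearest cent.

34.71

PV of 2-year annuity: 5.38 × [1 − (1+0.129)^−2] / 0.129 = 8.98608
Perpetuity value at year 2: 4.23 / 0.129 = 32.79070
PV of perpetuity: 32.79070 / (1+0.129)^2 = 25.72544
Total PV = 8.98608 + 25.72544 = 34.71151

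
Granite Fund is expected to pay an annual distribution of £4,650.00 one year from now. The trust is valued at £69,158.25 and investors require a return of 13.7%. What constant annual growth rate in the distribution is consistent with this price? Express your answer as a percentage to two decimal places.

P = D₁/(r−g) ⇒ g = r − D₁/P = 0.137 − £4,650.00/£69,158.25 = 0.069763

6.98%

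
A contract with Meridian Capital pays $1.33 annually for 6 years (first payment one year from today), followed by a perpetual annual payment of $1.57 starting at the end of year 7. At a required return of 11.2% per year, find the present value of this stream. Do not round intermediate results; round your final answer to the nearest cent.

PV of 6-year annuity: $1.33 × [1 − (1+0.112)^−6] / 0.112 = 5.59435
Perpetuity value at year 6: $1.57 / 0.112 = 14.01786
PV of perpetuity: 14.01786 / (1+0.112)^6 = 7.41401
Total PV = 5.59435 + 7.41401 = 13.00835

$13.01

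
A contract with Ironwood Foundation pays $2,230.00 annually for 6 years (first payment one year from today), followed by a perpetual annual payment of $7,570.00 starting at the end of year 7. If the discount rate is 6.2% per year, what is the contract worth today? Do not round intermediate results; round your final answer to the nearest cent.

PV of 6-year annuity: $2,230.00 × [1 − (1+0.062)^−6] / 0.062 = 10897.06428
Perpetuity value at year 6: $7,570.00 / 0.062 = 122096.77419
PV of perpetuity: 122096.77419 / (1+0.062)^6 = 85105.39457
Total PV = 10897.06428 + 85105.39457 = 96002.45884

$96002.46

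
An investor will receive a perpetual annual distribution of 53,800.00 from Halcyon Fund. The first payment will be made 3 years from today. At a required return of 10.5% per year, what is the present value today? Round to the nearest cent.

Value at end of year 2: C / r = 53,800.00 / 0.105 = 512,380.9524
Discount to today: PV = 512,380.9524 / (1 + 0.105)^2 = 512,380.9524 / 1.221025 = 419,631.83

419631.83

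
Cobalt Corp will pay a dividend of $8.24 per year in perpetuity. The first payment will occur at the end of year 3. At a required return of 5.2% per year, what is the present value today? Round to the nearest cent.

Value at end of year 2: C / r = $8.24 / 0.052 = $158.4615
Discount to today: PV = $158.4615 / (1 + 0.052)^2 = $158.4615 / 1.106704 = $143.18

$143.18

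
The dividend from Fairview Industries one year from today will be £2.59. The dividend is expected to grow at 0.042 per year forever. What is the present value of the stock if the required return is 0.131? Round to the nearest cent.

Growing perpetuity: P = D₁ / (r − g) = £2.5900 / (0.131 − 0.042) = £29.10

£29.10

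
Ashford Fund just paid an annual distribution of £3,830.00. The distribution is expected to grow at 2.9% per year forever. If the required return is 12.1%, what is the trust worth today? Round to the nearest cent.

£42837.72

D₁ = D₀ × (1 + g) = £3,830.00 × 1.029 = £3,941.0700
Growing perpetuity: P = D₁ / (r − g) = £3,941.0700 / (0.121 − 0.029) = £42,837.72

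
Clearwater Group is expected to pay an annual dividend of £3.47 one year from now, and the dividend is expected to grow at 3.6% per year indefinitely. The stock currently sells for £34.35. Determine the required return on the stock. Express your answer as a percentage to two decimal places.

P = D₁/(r − g) ⇒ r = D₁/P + g = £3.4700/£34.35 + 0.036 = 0.101019 + 0.036 = 0.137019

13.70%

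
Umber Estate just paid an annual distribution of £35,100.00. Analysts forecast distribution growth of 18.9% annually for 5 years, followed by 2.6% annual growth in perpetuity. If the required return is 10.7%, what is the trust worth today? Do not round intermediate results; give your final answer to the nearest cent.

£854108.95

D_1 = 41733.90000
D_2 = 49621.60710
D_3 = 59000.09084
D_4 = 70151.10801
D_5 = 83409.66743
Terminal value at year 5: TV = D_5×(1+g_2)/(r−g_2) = 85578.31878/0.081 = 1056522.45405
P_0 = D_1/(1+r)^1 + D_2/(1+r)^2 + D_3/(1+r)^3 + D_4/(1+r)^4 + D_5/(1+r)^5 + TV/(1+r)^5
    = 37700.00000 + 40492.59259 + 43492.04390 + 46713.67678 + 50173.94913 + 635536.68899 = 854108.95139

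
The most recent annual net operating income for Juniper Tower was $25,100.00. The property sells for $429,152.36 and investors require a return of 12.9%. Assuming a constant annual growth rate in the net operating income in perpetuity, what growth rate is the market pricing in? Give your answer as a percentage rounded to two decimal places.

6.66%

P = D₀(1+g)/(r−g) ⇒ P(r−g) = D₀(1+g) ⇒ g(P+D₀) = P·r − D₀
g = (P·r − D₀)/(P + D₀) = ($429,152.36×0.129 − $25,100.00) / ($429,152.36 + $25,100.00) = 0.066616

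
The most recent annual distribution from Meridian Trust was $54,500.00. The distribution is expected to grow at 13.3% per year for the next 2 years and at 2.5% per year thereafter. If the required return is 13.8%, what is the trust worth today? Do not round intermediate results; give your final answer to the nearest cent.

D_1 = 61748.50000
D_2 = 69961.05050
Terminal value at year 2: TV = D_2×(1+g_2)/(r−g_2) = 71710.07676/0.113 = 634602.44923
P_0 = D_1/(1+r)^1 + D_2/(1+r)^2 + TV/(1+r)^2
    = 54260.54482 + 54022.14172 + 490023.85187 = 598306.53841

$598306.54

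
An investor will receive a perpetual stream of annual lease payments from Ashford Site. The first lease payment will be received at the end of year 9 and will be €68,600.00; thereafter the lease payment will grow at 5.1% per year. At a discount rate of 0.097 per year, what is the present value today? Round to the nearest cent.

€711071.49

Value at end of year 8: C₁ / (r − g) = €68,600.00 / (0.097 − 0.051) = €1,491,304.3478
Discount to today: PV = €1,491,304.3478 / (1 + 0.097)^8 = €1,491,304.3478 / 2.097264 = €711,071.49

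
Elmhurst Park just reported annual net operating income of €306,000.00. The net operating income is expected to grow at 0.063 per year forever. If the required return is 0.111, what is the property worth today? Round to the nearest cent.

D₁ = D₀ × (1 + g) = €306,000.00 × 1.063 = €325,278.0000
Growing perpetuity: P = D₁ / (r − g) = €325,278.0000 / (0.111 − 0.063) = €6,776,625.00

€6776625.00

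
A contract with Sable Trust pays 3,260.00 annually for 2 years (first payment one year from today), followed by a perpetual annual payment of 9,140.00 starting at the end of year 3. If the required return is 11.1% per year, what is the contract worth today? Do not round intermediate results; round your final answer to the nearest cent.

PV of 2-year annuity: 3,260.00 × [1 − (1+0.111)^−2] / 0.111 = 5575.42163
Perpetuity value at year 2: 9,140.00 / 0.111 = 82342.34234
PV of perpetuity: 82342.34234 / (1+0.111)^2 = 66710.63876
Total PV = 5575.42163 + 66710.63876 = 72286.06039

72286.06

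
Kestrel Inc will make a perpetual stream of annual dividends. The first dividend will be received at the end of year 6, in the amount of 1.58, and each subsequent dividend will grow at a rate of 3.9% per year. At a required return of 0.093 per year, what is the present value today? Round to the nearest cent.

18.76

Value at end of year 5: C₁ / (r − g) = 1.58 / (0.093 − 0.039) = 29.2593
Discount to today: PV = 29.2593 / (1 + 0.093)^5 = 29.2593 / 1.559915 = 18.76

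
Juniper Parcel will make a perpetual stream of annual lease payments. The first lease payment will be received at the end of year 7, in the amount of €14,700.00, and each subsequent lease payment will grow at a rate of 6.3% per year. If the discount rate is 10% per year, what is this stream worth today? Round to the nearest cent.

Value at end of year 6: C₁ / (r − g) = €14,700.00 / (0.1 − 0.063) = €397,297.2973
Discount to today: PV = €397,297.2973 / (1 + 0.1)^6 = €397,297.2973 / 1.771561 = €224,263.97

€224263.97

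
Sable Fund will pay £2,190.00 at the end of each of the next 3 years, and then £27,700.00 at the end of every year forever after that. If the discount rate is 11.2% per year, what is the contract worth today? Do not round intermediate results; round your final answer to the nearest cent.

£185198.47

PV of 3-year annuity: £2,190.00 × [1 − (1+0.112)^−3] / 0.112 = 5333.17412
Perpetuity value at year 3: £27,700.00 / 0.112 = 247321.42857
PV of perpetuity: 247321.42857 / (1+0.112)^3 = 179865.29928
Total PV = 5333.17412 + 179865.29928 = 185198.47340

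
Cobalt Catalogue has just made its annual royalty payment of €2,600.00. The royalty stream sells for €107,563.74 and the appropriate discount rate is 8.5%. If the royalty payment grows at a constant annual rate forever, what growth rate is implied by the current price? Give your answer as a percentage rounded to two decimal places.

5.94%

P = D₀(1+g)/(r−g) ⇒ P(r−g) = D₀(1+g) ⇒ g(P+D₀) = P·r − D₀
g = (P·r − D₀)/(P + D₀) = (€107,563.74×0.085 − €2,600.00) / (€107,563.74 + €2,600.00) = 0.059393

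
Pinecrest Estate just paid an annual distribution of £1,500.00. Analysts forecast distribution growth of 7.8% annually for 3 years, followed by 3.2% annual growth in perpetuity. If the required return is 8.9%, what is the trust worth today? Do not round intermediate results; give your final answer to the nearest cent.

D_1 = 1617.00000
D_2 = 1743.12600
D_3 = 1879.08983
Terminal value at year 3: TV = D_3×(1+g_2)/(r−g_2) = 1939.22070/0.057 = 34021.41583
P_0 = D_1/(1+r)^1 + D_2/(1+r)^2 + D_3/(1+r)^3 + TV/(1+r)^3
    = 1484.84848 + 1469.85002 + 1455.00305 + 26343.21303 = 30752.91458

£30752.91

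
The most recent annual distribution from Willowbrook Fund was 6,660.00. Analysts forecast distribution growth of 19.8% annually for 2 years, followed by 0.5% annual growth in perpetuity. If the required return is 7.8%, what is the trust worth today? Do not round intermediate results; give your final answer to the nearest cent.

D_1 = 7978.68000
D_2 = 9558.45864
Terminal value at year 2: TV = D_2×(1+g_2)/(r−g_2) = 9606.25093/0.073 = 131592.47854
P_0 = D_1/(1+r)^1 + D_2/(1+r)^2 + TV/(1+r)^2
    = 7401.37291 + 8225.27342 + 113238.35328 = 128864.99962

128865.00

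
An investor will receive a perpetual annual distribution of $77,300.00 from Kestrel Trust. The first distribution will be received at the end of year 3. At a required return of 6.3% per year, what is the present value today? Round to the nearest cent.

Value at end of year 2: C / r = $77,300.00 / 0.063 = $1,226,984.1270
Discount to today: PV = $1,226,984.1270 / (1 + 0.063)^2 = $1,226,984.1270 / 1.129969 = $1,085,856.45

$1085856.45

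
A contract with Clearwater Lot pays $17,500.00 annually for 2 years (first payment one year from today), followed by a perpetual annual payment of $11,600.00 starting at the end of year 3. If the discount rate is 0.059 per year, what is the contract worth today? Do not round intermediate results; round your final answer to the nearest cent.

PV of 2-year annuity: $17,500.00 × [1 − (1+0.059)^−2] / 0.059 = 32129.38962
Perpetuity value at year 2: $11,600.00 / 0.059 = 196610.16949
PV of perpetuity: 196610.16949 / (1+0.059)^2 = 175312.97409
Total PV = 32129.38962 + 175312.97409 = 207442.36371

$207442.36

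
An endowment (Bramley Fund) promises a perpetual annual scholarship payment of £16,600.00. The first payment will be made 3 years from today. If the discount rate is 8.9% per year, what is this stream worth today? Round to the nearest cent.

Value at end of year 2: C / r = £16,600.00 / 0.089 = £186,516.8539
Discount to today: PV = £186,516.8539 / (1 + 0.089)^2 = £186,516.8539 / 1.185921 = £157,275.95

£157275.95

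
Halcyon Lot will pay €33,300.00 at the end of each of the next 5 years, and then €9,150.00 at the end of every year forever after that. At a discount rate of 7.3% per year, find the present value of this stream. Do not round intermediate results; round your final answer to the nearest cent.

€223571.91

PV of 5-year annuity: €33,300.00 × [1 − (1+0.073)^−5] / 0.073 = 135446.80555
Perpetuity value at year 5: €9,150.00 / 0.073 = 125342.46575
PV of perpetuity: 125342.46575 / (1+0.073)^5 = 88125.10026
Total PV = 135446.80555 + 88125.10026 = 223571.90582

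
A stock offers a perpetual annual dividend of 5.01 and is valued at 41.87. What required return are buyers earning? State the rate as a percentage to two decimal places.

P = C/r ⇒ r = C/P = 5.01/41.87 = 0.119656

11.97%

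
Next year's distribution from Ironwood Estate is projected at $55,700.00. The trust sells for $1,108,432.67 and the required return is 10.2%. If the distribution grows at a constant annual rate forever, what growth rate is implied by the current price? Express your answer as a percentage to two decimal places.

5.17%

P = D₁/(r−g) ⇒ g = r − D₁/P = 0.102 − $55,700.00/$1,108,432.67 = 0.051749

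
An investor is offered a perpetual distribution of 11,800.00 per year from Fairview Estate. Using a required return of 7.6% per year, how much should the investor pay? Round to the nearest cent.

Level perpetuity: PV = C / r = 11,800.00 / 0.076 = 155,263.16

155263.16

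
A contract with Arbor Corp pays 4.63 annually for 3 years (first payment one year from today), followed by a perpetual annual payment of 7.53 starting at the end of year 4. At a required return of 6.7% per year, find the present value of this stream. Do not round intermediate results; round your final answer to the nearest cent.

104.74

PV of 3-year annuity: 4.63 × [1 − (1+0.067)^−3] / 0.067 = 12.21749
Perpetuity value at year 3: 7.53 / 0.067 = 112.38806
PV of perpetuity: 112.38806 / (1+0.067)^3 = 92.51814
Total PV = 12.21749 + 92.51814 = 104.73564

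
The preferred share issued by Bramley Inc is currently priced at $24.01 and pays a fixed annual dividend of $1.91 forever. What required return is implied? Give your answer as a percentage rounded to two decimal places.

7.96%

P = C/r ⇒ r = C/P = $1.91/$24.01 = 0.079550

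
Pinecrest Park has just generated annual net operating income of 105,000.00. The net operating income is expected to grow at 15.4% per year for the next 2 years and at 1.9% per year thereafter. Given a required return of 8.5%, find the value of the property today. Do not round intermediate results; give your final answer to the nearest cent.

D_1 = 121170.00000
D_2 = 139830.18000
Terminal value at year 2: TV = D_2×(1+g_2)/(r−g_2) = 142486.95342/0.066 = 2158893.23364
P_0 = D_1/(1+r)^1 + D_2/(1+r)^2 + TV/(1+r)^2
    = 111677.41935 + 118779.48565 + 1833883.27094 = 2064340.17595

2064340.18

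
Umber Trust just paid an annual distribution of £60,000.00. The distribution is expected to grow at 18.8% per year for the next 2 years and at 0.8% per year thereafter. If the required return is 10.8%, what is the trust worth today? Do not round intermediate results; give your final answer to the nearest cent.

£828597.83

D_1 = 71280.00000
D_2 = 84680.64000
Terminal value at year 2: TV = D_2×(1+g_2)/(r−g_2) = 85358.08512/0.1 = 853580.85120
P_0 = D_1/(1+r)^1 + D_2/(1+r)^2 + TV/(1+r)^2
    = 64332.12996 + 68977.04909 + 695288.65488 = 828597.83394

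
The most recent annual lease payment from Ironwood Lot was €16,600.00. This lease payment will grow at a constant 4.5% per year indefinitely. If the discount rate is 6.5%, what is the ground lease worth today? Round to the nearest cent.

€867350.00

D₁ = D₀ × (1 + g) = €16,600.00 × 1.045 = €17,347.0000
Growing perpetuity: P = D₁ / (r − g) = €17,347.0000 / (0.065 − 0.045) = €867,350.00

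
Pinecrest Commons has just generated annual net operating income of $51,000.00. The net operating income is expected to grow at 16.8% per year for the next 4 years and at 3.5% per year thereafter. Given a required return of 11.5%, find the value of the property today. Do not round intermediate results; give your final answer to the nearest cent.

$1023919.44

D_1 = 59568.00000
D_2 = 69575.42400
D_3 = 81264.09523
D_4 = 94916.46323
Terminal value at year 4: TV = D_4×(1+g_2)/(r−g_2) = 98238.53944/0.08 = 1227981.74305
P_0 = D_1/(1+r)^1 + D_2/(1+r)^2 + D_3/(1+r)^3 + D_4/(1+r)^4 + TV/(1+r)^4
    = 53424.21525 + 55963.66225 + 58623.81839 + 61410.42142 + 794497.32711 = 1023919.44441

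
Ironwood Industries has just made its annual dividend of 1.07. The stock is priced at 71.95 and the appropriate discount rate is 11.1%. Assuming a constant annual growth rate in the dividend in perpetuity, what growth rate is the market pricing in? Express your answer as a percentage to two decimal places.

9.47%

P = D₀(1+g)/(r−g) ⇒ P(r−g) = D₀(1+g) ⇒ g(P+D₀) = P·r − D₀
g = (P·r − D₀)/(P + D₀) = (71.95×0.111 − 1.07) / (71.95 + 1.07) = 0.094720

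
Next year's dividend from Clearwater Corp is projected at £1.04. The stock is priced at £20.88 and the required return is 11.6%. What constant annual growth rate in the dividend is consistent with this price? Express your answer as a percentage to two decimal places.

6.62%

P = D₁/(r−g) ⇒ g = r − D₁/P = 0.116 − £1.04/£20.88 = 0.066192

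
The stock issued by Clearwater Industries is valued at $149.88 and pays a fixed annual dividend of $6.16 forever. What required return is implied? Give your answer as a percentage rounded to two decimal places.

4.11%

P = C/r ⇒ r = C/P = $6.16/$149.88 = 0.041100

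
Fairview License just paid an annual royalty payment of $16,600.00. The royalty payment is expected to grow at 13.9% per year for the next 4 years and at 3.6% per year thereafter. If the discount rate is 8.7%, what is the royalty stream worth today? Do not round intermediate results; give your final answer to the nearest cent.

$481243.14

D_1 = 18907.40000
D_2 = 21535.52860
D_3 = 24528.96708
D_4 = 27938.49350
Terminal value at year 4: TV = D_4×(1+g_2)/(r−g_2) = 28944.27926/0.051 = 567534.88755
P_0 = D_1/(1+r)^1 + D_2/(1+r)^2 + D_3/(1+r)^3 + D_4/(1+r)^4 + TV/(1+r)^4
    = 17394.11224 + 18226.21328 + 19098.12045 + 20011.73799 + 406512.95202 = 481243.13597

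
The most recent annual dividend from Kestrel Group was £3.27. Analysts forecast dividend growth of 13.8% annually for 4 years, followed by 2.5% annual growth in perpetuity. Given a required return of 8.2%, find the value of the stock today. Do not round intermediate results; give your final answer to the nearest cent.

D_1 = 3.72126
D_2 = 4.23479
D_3 = 4.81920
D_4 = 5.48424
Terminal value at year 4: TV = D_4×(1+g_2)/(r−g_2) = 5.62135/0.057 = 98.62018
P_0 = D_1/(1+r)^1 + D_2/(1+r)^2 + D_3/(1+r)^3 + D_4/(1+r)^4 + TV/(1+r)^4
    = 3.43924 + 3.61724 + 3.80446 + 4.00136 + 71.95430 = 86.81661

£86.82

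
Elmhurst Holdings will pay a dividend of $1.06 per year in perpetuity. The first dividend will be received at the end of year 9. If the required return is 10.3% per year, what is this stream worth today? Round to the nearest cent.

Value at end of year 8: C / r = $1.06 / 0.103 = $10.2913
Discount to today: PV = $10.2913 / (1 + 0.103)^8 = $10.2913 / 2.190807 = $4.70

$4.70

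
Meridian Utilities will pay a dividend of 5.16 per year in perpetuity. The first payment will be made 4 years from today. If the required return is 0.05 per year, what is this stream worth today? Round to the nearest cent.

89.15

Value at end of year 3: C / r = 5.16 / 0.05 = 103.2000
Discount to today: PV = 103.2000 / (1 + 0.05)^3 = 103.2000 / 1.157625 = 89.15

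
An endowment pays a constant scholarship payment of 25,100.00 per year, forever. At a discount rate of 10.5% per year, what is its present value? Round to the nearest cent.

Level perpetuity: PV = C / r = 25,100.00 / 0.105 = 239,047.62

239047.62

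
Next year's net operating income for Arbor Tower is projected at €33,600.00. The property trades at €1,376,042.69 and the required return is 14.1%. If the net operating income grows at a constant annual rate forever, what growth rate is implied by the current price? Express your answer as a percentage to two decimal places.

P = D₁/(r−g) ⇒ g = r − D₁/P = 0.141 − €33,600.00/€1,376,042.69 = 0.116582

11.66%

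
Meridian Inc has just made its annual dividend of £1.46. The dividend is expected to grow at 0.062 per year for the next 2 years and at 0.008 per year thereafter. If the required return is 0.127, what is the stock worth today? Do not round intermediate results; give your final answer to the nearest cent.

D_1 = 1.55052
D_2 = 1.64665
Terminal value at year 2: TV = D_2×(1+g_2)/(r−g_2) = 1.65983/0.119 = 13.94811
P_0 = D_1/(1+r)^1 + D_2/(1+r)^2 + TV/(1+r)^2
    = 1.37579 + 1.29644 + 10.98165 = 13.65389

£13.65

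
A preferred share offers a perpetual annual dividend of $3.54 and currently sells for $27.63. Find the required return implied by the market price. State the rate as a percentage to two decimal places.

P = C/r ⇒ r = C/P = $3.54/$27.63 = 0.128122

12.81%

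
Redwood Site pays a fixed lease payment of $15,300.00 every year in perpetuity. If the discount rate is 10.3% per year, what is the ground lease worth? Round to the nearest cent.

Level perpetuity: PV = C / r = $15,300.00 / 0.103 = $148,543.69

$148543.69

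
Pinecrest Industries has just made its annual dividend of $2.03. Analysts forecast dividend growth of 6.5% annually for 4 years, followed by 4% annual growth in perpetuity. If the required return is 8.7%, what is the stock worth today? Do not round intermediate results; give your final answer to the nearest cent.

$49.11

D_1 = 2.16195
D_2 = 2.30248
D_3 = 2.45214
D_4 = 2.61153
Terminal value at year 4: TV = D_4×(1+g_2)/(r−g_2) = 2.71599/0.047 = 57.78697
P_0 = D_1/(1+r)^1 + D_2/(1+r)^2 + D_3/(1+r)^3 + D_4/(1+r)^4 + TV/(1+r)^4
    = 1.98891 + 1.94866 + 1.90922 + 1.87058 + 41.39156 = 49.10893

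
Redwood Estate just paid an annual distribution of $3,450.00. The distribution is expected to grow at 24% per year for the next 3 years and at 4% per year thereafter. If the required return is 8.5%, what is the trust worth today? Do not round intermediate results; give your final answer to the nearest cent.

$132617.69

D_1 = 4278.00000
D_2 = 5304.72000
D_3 = 6577.85280
Terminal value at year 3: TV = D_3×(1+g_2)/(r−g_2) = 6840.96691/0.045 = 152021.48693
P_0 = D_1/(1+r)^1 + D_2/(1+r)^2 + D_3/(1+r)^3 + TV/(1+r)^3
    = 3942.85714 + 4506.12245 + 5149.85423 + 119018.85326 = 132617.68707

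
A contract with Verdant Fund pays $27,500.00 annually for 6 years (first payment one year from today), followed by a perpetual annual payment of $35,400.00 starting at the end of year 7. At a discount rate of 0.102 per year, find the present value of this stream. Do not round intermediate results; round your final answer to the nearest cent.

PV of 6-year annuity: $27,500.00 × [1 − (1+0.102)^−6] / 0.102 = 119070.94779
Perpetuity value at year 6: $35,400.00 / 0.102 = 347058.82353
PV of perpetuity: 347058.82353 / (1+0.102)^6 = 193782.03984
Total PV = 119070.94779 + 193782.03984 = 312852.98762

$312852.99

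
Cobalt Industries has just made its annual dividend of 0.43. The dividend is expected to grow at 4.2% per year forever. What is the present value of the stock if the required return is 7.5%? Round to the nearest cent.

D₁ = D₀ × (1 + g) = 0.43 × 1.042 = 0.4481
Growing perpetuity: P = D₁ / (r − g) = 0.4481 / (0.075 − 0.042) = 13.58

13.58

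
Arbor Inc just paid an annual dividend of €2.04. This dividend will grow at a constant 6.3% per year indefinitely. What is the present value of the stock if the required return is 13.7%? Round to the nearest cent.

€29.30

D₁ = D₀ × (1 + g) = €2.04 × 1.063 = €2.1685
Growing perpetuity: P = D₁ / (r − g) = €2.1685 / (0.137 − 0.063) = €29.30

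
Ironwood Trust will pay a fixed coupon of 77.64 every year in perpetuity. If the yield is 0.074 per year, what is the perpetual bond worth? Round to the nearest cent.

Level perpetuity: PV = C / r = 77.64 / 0.074 = 1,049.19

1049.19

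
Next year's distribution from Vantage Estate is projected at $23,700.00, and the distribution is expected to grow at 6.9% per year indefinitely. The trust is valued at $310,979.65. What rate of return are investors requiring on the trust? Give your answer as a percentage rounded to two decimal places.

14.52%

P = D₁/(r − g) ⇒ r = D₁/P + g = $23,700.0000/$310,979.65 + 0.069 = 0.076211 + 0.069 = 0.145211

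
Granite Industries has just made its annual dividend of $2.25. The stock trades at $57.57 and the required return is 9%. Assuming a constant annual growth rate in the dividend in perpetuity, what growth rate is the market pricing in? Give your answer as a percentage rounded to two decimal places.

4.90%

P = D₀(1+g)/(r−g) ⇒ P(r−g) = D₀(1+g) ⇒ g(P+D₀) = P·r − D₀
g = (P·r − D₀)/(P + D₀) = ($57.57×0.09 − $2.25) / ($57.57 + $2.25) = 0.049002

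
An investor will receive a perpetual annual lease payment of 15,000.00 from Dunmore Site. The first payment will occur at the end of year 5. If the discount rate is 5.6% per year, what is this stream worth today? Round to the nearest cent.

Value at end of year 4: C / r = 15,000.00 / 0.056 = 267,857.1429
Discount to today: PV = 267,857.1429 / (1 + 0.056)^4 = 267,857.1429 / 1.243528 = 215,400.92

215400.92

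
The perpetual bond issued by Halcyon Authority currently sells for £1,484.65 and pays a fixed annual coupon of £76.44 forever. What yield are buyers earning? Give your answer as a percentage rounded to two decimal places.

P = C/r ⇒ r = C/P = £76.44/£1,484.65 = 0.051487

5.15%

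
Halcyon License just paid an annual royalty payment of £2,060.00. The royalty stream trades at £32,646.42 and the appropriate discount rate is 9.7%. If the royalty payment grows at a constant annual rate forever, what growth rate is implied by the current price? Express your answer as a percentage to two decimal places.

P = D₀(1+g)/(r−g) ⇒ P(r−g) = D₀(1+g) ⇒ g(P+D₀) = P·r − D₀
g = (P·r − D₀)/(P + D₀) = (£32,646.42×0.097 − £2,060.00) / (£32,646.42 + £2,060.00) = 0.031888

3.19%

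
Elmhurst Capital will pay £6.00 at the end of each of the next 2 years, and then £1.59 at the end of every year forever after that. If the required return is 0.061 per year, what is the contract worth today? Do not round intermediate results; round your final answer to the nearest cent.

PV of 2-year annuity: £6.00 × [1 − (1+0.061)^−2] / 0.061 = 10.98496
Perpetuity value at year 2: £1.59 / 0.061 = 26.06557
PV of perpetuity: 26.06557 / (1+0.061)^2 = 23.15456
Total PV = 10.98496 + 23.15456 = 34.13952

£34.14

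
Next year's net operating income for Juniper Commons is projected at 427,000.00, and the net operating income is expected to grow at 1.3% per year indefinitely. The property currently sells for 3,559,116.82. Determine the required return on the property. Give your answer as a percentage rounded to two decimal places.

P = D₁/(r − g) ⇒ r = D₁/P + g = 427,000.0000/3,559,116.82 + 0.013 = 0.119974 + 0.013 = 0.132974

13.30%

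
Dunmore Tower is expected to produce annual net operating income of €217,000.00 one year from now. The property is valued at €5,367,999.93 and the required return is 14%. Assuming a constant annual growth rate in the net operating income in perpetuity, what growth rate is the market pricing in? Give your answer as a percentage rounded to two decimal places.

P = D₁/(r−g) ⇒ g = r − D₁/P = 0.14 − €217,000.00/€5,367,999.93 = 0.099575

9.96%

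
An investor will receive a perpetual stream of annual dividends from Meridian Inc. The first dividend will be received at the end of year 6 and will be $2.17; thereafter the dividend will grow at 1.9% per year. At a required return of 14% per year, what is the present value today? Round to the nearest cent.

Value at end of year 5: C₁ / (r − g) = $2.17 / (0.14 − 0.019) = $17.9339
Discount to today: PV = $17.9339 / (1 + 0.14)^5 = $17.9339 / 1.925415 = $9.31

$9.31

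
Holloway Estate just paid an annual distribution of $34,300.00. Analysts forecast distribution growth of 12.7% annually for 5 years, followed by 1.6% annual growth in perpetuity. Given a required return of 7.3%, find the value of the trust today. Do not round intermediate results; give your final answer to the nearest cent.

D_1 = 38656.10000
D_2 = 43565.42470
D_3 = 49098.23364
D_4 = 55333.70931
D_5 = 62361.09039
Terminal value at year 5: TV = D_5×(1+g_2)/(r−g_2) = 63358.86784/0.057 = 1111559.08486
P_0 = D_1/(1+r)^1 + D_2/(1+r)^2 + D_3/(1+r)^3 + D_4/(1+r)^4 + D_5/(1+r)^5 + TV/(1+r)^5
    = 36026.18826 + 37839.24899 + 39743.55416 + 41743.69575 + 43844.49684 + 781508.92608 = 980706.11007

$980706.11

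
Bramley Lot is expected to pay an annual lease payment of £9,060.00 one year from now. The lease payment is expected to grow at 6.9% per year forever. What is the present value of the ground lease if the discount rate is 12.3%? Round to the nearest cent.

Growing perpetuity: P = D₁ / (r − g) = £9,060.0000 / (0.123 − 0.069) = £167,777.78

£167777.78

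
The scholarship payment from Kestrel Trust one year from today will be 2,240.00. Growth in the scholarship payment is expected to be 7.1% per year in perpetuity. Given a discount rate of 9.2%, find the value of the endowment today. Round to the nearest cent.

106666.67

Growing perpetuity: P = D₁ / (r − g) = 2,240.0000 / (0.092 − 0.071) = 106,666.67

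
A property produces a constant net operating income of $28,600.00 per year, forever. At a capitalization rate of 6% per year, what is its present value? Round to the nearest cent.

$476666.67

Level perpetuity: PV = C / r = $28,600.00 / 0.06 = $476,666.67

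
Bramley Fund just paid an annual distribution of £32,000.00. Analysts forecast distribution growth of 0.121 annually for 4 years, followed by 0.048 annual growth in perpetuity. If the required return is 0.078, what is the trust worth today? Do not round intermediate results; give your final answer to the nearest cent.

£1448469.84

D_1 = 35872.00000
D_2 = 40212.51200
D_3 = 45078.22595
D_4 = 50532.69129
Terminal value at year 4: TV = D_4×(1+g_2)/(r−g_2) = 52958.26047/0.03 = 1765275.34914
P_0 = D_1/(1+r)^1 + D_2/(1+r)^2 + D_3/(1+r)^3 + D_4/(1+r)^4 + TV/(1+r)^4
    = 33276.43785 + 34603.79112 + 35984.09077 + 37419.44875 + 1307186.07621 = 1448469.84469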